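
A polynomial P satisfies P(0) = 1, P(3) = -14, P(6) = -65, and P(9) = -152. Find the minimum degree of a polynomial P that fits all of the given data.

2

Forward differences of the values at s = 0, 3, 6, 9:
  P  : 1  -14  -65  -152
  Δ  : -15  -51  -87
  Δ^2: -36  -36
  Δ^3: 0
The second differences are constant (-36) and nonzero, while all higher differences vanish, so the minimal degree is 2.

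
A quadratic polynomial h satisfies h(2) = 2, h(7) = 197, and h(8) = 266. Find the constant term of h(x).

-6

Write h(x) = ax^2 + bx + c. Substituting each data point gives a linear system:
  4a + 2b + c = 2
  49a + 7b + c = 197
  64a + 8b + c = 266
Solving the system yields a = 5, b = -6, c = -6.
So h(x) = 5x^2 - 6x - 6.
The constant term is -6.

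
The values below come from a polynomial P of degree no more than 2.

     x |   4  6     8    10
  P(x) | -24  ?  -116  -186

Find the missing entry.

The 3 known points determine the degree-2 polynomial uniquely.
Write P(x) = ax^2 + bx + c. Substituting each data point gives a linear system:
  16a + 4b + c = -24
  64a + 8b + c = -116
  100a + 10b + c = -186
Solving the system yields a = -2, b = 1, c = 4.
So P(x) = -2x^2 + x + 4.
Then P(6) = -62.

-62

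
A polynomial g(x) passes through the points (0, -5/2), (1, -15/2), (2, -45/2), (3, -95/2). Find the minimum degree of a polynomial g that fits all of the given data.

Forward differences of the values at x = 0, 1, 2, 3:
  g  : -5/2  -15/2  -45/2  -95/2
  Δ  : -5  -15  -25
  Δ^2: -10  -10
  Δ^3: 0
The second differences are constant (-10) and nonzero, while all higher differences vanish, so the minimal degree is 2.

2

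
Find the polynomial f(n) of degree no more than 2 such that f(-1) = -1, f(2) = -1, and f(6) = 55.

f(n) = 2n^2 - 2n - 5

Write f(n) = an^2 + bn + c. Substituting each data point gives a linear system:
  a - b + c = -1
  4a + 2b + c = -1
  36a + 6b + c = 55
Solving the system yields a = 2, b = -2, c = -5.
So f(n) = 2n^2 - 2n - 5.
Check: f(-1) = -1. ✓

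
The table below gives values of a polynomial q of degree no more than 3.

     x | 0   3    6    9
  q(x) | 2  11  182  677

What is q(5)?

97

Forward differences of the values at x = 0, 3, 6, 9:
  q  : 2  11  182  677
  Δ  : 9  171  495
  Δ^2: 162  324
  Δ^3: 162
The third differences are constant, confirming degree 3.
Interpolating (Newton forward form) and evaluating at x = 5 gives q(5) = 97.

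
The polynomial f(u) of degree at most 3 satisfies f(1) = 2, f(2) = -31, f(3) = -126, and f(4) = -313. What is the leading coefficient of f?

-5

Write f(u) = au^3 + bu^2 + cu + d. Substituting each data point gives a linear system:
  a + b + c + d = 2
  8a + 4b + 2c + d = -31
  27a + 9b + 3c + d = -126
  64a + 16b + 4c + d = -313
Solving the system yields a = -5, b = -1, c = 5, d = 3.
So f(u) = -5u³ - u² + 5u + 3.
The leading coefficient is -5.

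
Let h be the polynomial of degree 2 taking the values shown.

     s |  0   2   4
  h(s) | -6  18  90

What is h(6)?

Forward differences of the values at s = 0, 2, 4:
  h  : -6  18  90
  Δ  : 24  72
  Δ^2: 48
The second differences are constant, confirming degree 2.
Interpolating (Newton forward form) and evaluating at s = 6 gives h(6) = 210.

210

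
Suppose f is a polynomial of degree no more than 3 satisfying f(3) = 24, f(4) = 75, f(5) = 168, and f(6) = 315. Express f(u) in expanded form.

f(u) = 2u^3 - 3u^2 - 2u + 3

Write f(u) = au^3 + bu^2 + cu + d. Substituting each data point gives a linear system:
  27a + 9b + 3c + d = 24
  64a + 16b + 4c + d = 75
  125a + 25b + 5c + d = 168
  216a + 36b + 6c + d = 315
Solving the system yields a = 2, b = -3, c = -2, d = 3.
So f(u) = 2u^3 - 3u^2 - 2u + 3.
Check: f(3) = 24. ✓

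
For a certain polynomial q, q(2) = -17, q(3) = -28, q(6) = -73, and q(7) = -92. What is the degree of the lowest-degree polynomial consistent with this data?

2

Divided differences on the nodes 2, 3, 6, 7:
  order 0: -17  -28  -73  -92
  order 1: -11  -15  -19
  order 2: -1  -1
  order 3: 0
The order-2 divided differences are all -1 (nonzero) and every higher order vanishes, so the data lies on a polynomial of degree exactly 2.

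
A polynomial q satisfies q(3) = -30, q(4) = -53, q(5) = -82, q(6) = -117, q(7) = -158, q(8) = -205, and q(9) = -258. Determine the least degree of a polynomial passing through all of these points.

2

Forward differences of the values at s = 3, 4, 5, 6, 7, 8, 9:
  q  : -30  -53  -82  -117  -158  -205  -258
  Δ  : -23  -29  -35  -41  -47  -53
  Δ^2: -6  -6  -6  -6  -6
  Δ^3: 0  0  0  0
  Δ^4: 0  0  0
  Δ^5: 0  0
  Δ^6: 0
The second differences are constant (-6) and nonzero, while all higher differences vanish, so the minimal degree is 2.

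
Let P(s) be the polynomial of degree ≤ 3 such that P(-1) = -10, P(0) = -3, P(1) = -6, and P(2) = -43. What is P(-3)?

42

Using the Lagrange interpolation formula with nodes -1, 0, 1, 2:
  L_0(s) = s(s - 1)(s - 2) / -6
  L_1(s) = (s + 1)(s - 1)(s - 2) / 2
  L_2(s) = (s + 1)s(s - 2) / -2
  L_3(s) = (s + 1)s(s - 1) / 6
Then P(s) = -10·L_0(s) - 3·L_1(s) - 6·L_2(s) - 43·L_3(s).
Expanding and collecting terms gives P(s) = -4s^3 - 5s^2 + 6s - 3.
Evaluating at s = -3: P(-3) = 42.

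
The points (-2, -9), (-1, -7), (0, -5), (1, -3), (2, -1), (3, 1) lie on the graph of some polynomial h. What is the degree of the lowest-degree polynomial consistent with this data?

1

Forward differences of the values at t = -2, -1, 0, 1, 2, 3:
  h  : -9  -7  -5  -3  -1  1
  Δ  : 2  2  2  2  2
  Δ^2: 0  0  0  0
  Δ^3: 0  0  0
  Δ^4: 0  0
  Δ^5: 0
The first differences are constant (2) and nonzero, while all higher differences vanish, so the minimal degree is 1.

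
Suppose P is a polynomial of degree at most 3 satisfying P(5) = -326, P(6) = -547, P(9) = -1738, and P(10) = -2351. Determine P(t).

P(t) = -2t^3 - 4t^2 + 5t - 1

Write P(t) = at^3 + bt^2 + ct + d. Substituting each data point gives a linear system:
  125a + 25b + 5c + d = -326
  216a + 36b + 6c + d = -547
  729a + 81b + 9c + d = -1738
  1000a + 100b + 10c + d = -2351
Solving the system yields a = -2, b = -4, c = 5, d = -1.
So P(t) = -2t^3 - 4t^2 + 5t - 1.
Check: P(9) = -1738. ✓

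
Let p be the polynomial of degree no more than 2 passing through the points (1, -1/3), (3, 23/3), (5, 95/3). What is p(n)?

Using the Lagrange interpolation formula with nodes 1, 3, 5:
  L_0(n) = (n - 3)(n - 5) / 8
  L_1(n) = (n - 1)(n - 5) / -4
  L_2(n) = (n - 1)(n - 3) / 8
Then p(n) = -1/3·L_0(n) + 23/3·L_1(n) + 95/3·L_2(n).
Expanding and collecting terms gives p(n) = 2n² - 4n + 5/3.
Check: p(1) = -1/3. ✓

p(n) = 2n^2 - 4n + 5/3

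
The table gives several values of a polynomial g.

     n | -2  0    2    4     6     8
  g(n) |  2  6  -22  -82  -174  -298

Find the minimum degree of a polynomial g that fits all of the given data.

Forward differences of the values at n = -2, 0, 2, 4, 6, 8:
  g  : 2  6  -22  -82  -174  -298
  Δ  : 4  -28  -60  -92  -124
  Δ^2: -32  -32  -32  -32
  Δ^3: 0  0  0
  Δ^4: 0  0
  Δ^5: 0
The second differences are constant (-32) and nonzero, while all higher differences vanish, so the minimal degree is 2.

2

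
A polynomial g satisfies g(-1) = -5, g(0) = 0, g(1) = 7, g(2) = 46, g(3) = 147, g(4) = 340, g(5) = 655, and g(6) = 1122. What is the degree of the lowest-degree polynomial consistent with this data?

3

Forward differences of the values at t = -1, 0, 1, 2, 3, 4, 5, 6:
  g  : -5  0  7  46  147  340  655  1122
  Δ  : 5  7  39  101  193  315  467
  Δ^2: 2  32  62  92  122  152
  Δ^3: 30  30  30  30  30
  Δ^4: 0  0  0  0
  Δ^5: 0  0  0
  Δ^6: 0  0
  Δ^7: 0
The third differences are constant (30) and nonzero, while all higher differences vanish, so the minimal degree is 3.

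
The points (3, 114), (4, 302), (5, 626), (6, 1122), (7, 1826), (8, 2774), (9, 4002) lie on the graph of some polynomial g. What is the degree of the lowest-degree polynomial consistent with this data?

Forward differences of the values at x = 3, 4, 5, 6, 7, 8, 9:
  g  : 114  302  626  1122  1826  2774  4002
  Δ  : 188  324  496  704  948  1228
  Δ^2: 136  172  208  244  280
  Δ^3: 36  36  36  36
  Δ^4: 0  0  0
  Δ^5: 0  0
  Δ^6: 0
The third differences are constant (36) and nonzero, while all higher differences vanish, so the minimal degree is 3.

3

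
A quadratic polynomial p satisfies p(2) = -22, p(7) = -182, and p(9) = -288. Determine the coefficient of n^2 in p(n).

-3

Write p(n) = an^2 + bn + c. Substituting each data point gives a linear system:
  4a + 2b + c = -22
  49a + 7b + c = -182
  81a + 9b + c = -288
Solving the system yields a = -3, b = -5, c = 0.
So p(n) = -3n² - 5n.
The leading coefficient is -3.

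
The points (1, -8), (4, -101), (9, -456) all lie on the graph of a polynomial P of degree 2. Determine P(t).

Write P(t) = at^2 + bt + c. Substituting each data point gives a linear system:
  a + b + c = -8
  16a + 4b + c = -101
  81a + 9b + c = -456
Solving the system yields a = -5, b = -6, c = 3.
So P(t) = -5t^2 - 6t + 3.
Check: P(1) = -8. ✓

P(t) = -5t^2 - 6t + 3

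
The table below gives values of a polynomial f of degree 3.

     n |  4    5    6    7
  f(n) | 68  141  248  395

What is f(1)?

Using the Lagrange interpolation formula with nodes 4, 5, 6, 7:
  L_0(n) = (n - 5)(n - 6)(n - 7) / -6
  L_1(n) = (n - 4)(n - 6)(n - 7) / 2
  L_2(n) = (n - 4)(n - 5)(n - 7) / -2
  L_3(n) = (n - 4)(n - 5)(n - 6) / 6
Then f(n) = 68·L_0(n) + 141·L_1(n) + 248·L_2(n) + 395·L_3(n).
Expanding and collecting terms gives f(n) = n^3 + 2n^2 - 6n - 4.
Evaluating at n = 1: f(1) = -7.

-7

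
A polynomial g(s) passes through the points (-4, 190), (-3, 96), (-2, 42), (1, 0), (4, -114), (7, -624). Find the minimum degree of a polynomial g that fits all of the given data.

Divided differences on the nodes -4, -3, -2, 1, 4, 7:
  order 0: 190  96  42  0  -114  -624
  order 1: -94  -54  -14  -38  -170
  order 2: 20  10  -4  -22
  order 3: -2  -2  -2
  order 4: 0  0
  order 5: 0
The order-3 divided differences are all -2 (nonzero) and every higher order vanishes, so the data lies on a polynomial of degree exactly 3.

3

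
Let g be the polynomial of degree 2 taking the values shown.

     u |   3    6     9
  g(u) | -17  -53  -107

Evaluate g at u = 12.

-179

Write g(u) = au^2 + bu + c. Substituting each data point gives a linear system:
  9a + 3b + c = -17
  36a + 6b + c = -53
  81a + 9b + c = -107
Solving the system yields a = -1, b = -3, c = 1.
So g(u) = -u^2 - 3u + 1.
Then g(12) = -179.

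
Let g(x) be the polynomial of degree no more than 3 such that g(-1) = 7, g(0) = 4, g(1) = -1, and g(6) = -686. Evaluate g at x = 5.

-401

Write g(x) = ax^3 + bx^2 + cx + d. Substituting each data point gives a linear system:
  -a + b - c + d = 7
  d = 4
  a + b + c + d = -1
  216a + 36b + 6c + d = -686
Solving the system yields a = -3, b = -1, c = -1, d = 4.
So g(x) = -3x³ - x² - x + 4.
Then g(5) = -401.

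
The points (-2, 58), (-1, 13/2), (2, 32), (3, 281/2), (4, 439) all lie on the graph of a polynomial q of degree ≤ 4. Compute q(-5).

3137/2

Using the Lagrange interpolation formula with nodes -2, -1, 2, 3, 4:
  L_0(x) = (x + 1)(x - 2)(x - 3)(x - 4) / 120
  L_1(x) = (x + 2)(x - 2)(x - 3)(x - 4) / -60
  L_2(x) = (x + 2)(x + 1)(x - 3)(x - 4) / 24
  L_3(x) = (x + 2)(x + 1)(x - 2)(x - 4) / -20
  L_4(x) = (x + 2)(x + 1)(x - 2)(x - 3) / 60
Then q(x) = 58·L_0(x) + 13/2·L_1(x) + 32·L_2(x) + 281/2·L_3(x) + 439·L_4(x).
Expanding and collecting terms gives q(x) = 2x^4 - 2x^3 + 3x^2 + (3/2)x + 1.
Evaluating at x = -5: q(-5) = 3137/2.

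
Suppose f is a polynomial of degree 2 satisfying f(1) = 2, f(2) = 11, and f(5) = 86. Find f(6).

Write f(u) = au^2 + bu + c. Substituting each data point gives a linear system:
  a + b + c = 2
  4a + 2b + c = 11
  25a + 5b + c = 86
Solving the system yields a = 4, b = -3, c = 1.
So f(u) = 4u^2 - 3u + 1.
Then f(6) = 127.

127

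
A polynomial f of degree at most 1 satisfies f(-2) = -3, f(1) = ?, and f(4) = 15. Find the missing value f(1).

On equispaced nodes a degree-1 polynomial has vanishing second forward difference, so
  f(-2) - 2·f(1) + f(4) = 0.
Substituting the known values and solving for f(1):
  -2·f(1) = -12
  f(1) = 6.

6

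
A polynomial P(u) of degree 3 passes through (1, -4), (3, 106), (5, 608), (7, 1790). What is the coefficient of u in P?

Write P(u) = au^3 + bu^2 + cu + d. Substituting each data point gives a linear system:
  a + b + c + d = -4
  27a + 9b + 3c + d = 106
  125a + 25b + 5c + d = 608
  343a + 49b + 7c + d = 1790
Solving the system yields a = 6, b = -5, c = -3, d = -2.
So P(u) = 6u^3 - 5u^2 - 3u - 2.
The coefficient of u is -3.

-3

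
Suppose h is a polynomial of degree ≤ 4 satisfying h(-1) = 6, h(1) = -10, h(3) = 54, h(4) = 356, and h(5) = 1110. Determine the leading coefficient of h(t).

Write h(t) = at^4 + bt^3 + ct^2 + dt + e. Substituting each data point gives a linear system:
  a - b + c - d + e = 6
  a + b + c + d + e = -10
  81a + 27b + 9c + 3d + e = 54
  256a + 64b + 16c + 4d + e = 356
  625a + 125b + 25c + 5d + e = 1110
Solving the system yields a = 3, b = -5, c = -5, d = -3, e = 0.
So h(t) = 3t^4 - 5t^3 - 5t^2 - 3t.
The leading coefficient is 3.

3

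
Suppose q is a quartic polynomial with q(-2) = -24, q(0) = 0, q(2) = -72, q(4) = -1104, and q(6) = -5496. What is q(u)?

Write q(u) = au^4 + bu^3 + cu^2 + du + e. Substituting each data point gives a linear system:
  16a - 8b + 4c - 2d + e = -24
  e = 0
  16a + 8b + 4c + 2d + e = -72
  256a + 64b + 16c + 4d + e = -1104
  1296a + 216b + 36c + 6d + e = -5496
Solving the system yields a = -4, b = -2, c = 4, d = -4, e = 0.
So q(u) = -4u^4 - 2u^3 + 4u^2 - 4u.
Check: q(2) = -72. ✓

q(u) = -4u^4 - 2u^3 + 4u^2 - 4u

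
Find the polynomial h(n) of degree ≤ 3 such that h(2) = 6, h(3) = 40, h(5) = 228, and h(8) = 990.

h(n) = 2n^3 - 4n - 2

Write h(n) = an^3 + bn^2 + cn + d. Substituting each data point gives a linear system:
  8a + 4b + 2c + d = 6
  27a + 9b + 3c + d = 40
  125a + 25b + 5c + d = 228
  512a + 64b + 8c + d = 990
Solving the system yields a = 2, b = 0, c = -4, d = -2.
So h(n) = 2n^3 - 4n - 2.
Check: h(8) = 990. ✓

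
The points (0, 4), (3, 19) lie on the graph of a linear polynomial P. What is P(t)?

P(t) = 5t + 4

Using the Lagrange interpolation formula with nodes 0, 3:
  L_0(t) = (t - 3) / -3
  L_1(t) = t / 3
Then P(t) = 4·L_0(t) + 19·L_1(t).
Expanding and collecting terms gives P(t) = 5t + 4.
Check: P(0) = 4. ✓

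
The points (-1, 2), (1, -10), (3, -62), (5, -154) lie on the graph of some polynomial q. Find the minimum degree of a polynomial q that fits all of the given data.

2

Forward differences of the values at s = -1, 1, 3, 5:
  q  : 2  -10  -62  -154
  Δ  : -12  -52  -92
  Δ^2: -40  -40
  Δ^3: 0
The second differences are constant (-40) and nonzero, while all higher differences vanish, so the minimal degree is 2.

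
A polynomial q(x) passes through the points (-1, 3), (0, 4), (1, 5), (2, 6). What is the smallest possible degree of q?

Forward differences of the values at x = -1, 0, 1, 2:
  q  : 3  4  5  6
  Δ  : 1  1  1
  Δ^2: 0  0
  Δ^3: 0
The first differences are constant (1) and nonzero, while all higher differences vanish, so the minimal degree is 1.

1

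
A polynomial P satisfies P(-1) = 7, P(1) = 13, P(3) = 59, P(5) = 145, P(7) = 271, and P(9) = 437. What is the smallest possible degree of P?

2

Forward differences of the values at x = -1, 1, 3, 5, 7, 9:
  P  : 7  13  59  145  271  437
  Δ  : 6  46  86  126  166
  Δ^2: 40  40  40  40
  Δ^3: 0  0  0
  Δ^4: 0  0
  Δ^5: 0
The second differences are constant (40) and nonzero, while all higher differences vanish, so the minimal degree is 2.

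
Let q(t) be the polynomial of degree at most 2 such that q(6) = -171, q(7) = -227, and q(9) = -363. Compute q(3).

-51

Using the Lagrange interpolation formula with nodes 6, 7, 9:
  L_0(t) = (t - 7)(t - 9) / 3
  L_1(t) = (t - 6)(t - 9) / -2
  L_2(t) = (t - 6)(t - 7) / 6
Then q(t) = -171·L_0(t) - 227·L_1(t) - 363·L_2(t).
Expanding and collecting terms gives q(t) = -4t^2 - 4t - 3.
Evaluating at t = 3: q(3) = -51.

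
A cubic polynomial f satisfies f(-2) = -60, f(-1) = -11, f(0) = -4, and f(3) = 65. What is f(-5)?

Write f(u) = au^3 + bu^2 + cu + d. Substituting each data point gives a linear system:
  -8a + 4b - 2c + d = -60
  -a + b - c + d = -11
  d = -4
  27a + 9b + 3c + d = 65
Solving the system yields a = 5, b = -6, c = -4, d = -4.
So f(u) = 5u³ - 6u² - 4u - 4.
Then f(-5) = -759.

-759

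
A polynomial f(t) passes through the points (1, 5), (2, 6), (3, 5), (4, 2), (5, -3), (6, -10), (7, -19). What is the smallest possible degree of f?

Forward differences of the values at t = 1, 2, 3, 4, 5, 6, 7:
  f  : 5  6  5  2  -3  -10  -19
  Δ  : 1  -1  -3  -5  -7  -9
  Δ^2: -2  -2  -2  -2  -2
  Δ^3: 0  0  0  0
  Δ^4: 0  0  0
  Δ^5: 0  0
  Δ^6: 0
The second differences are constant (-2) and nonzero, while all higher differences vanish, so the minimal degree is 2.

2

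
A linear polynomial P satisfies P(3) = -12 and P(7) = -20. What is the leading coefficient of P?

-2

Write P(s) = as + b. Substituting each data point gives a linear system:
  3a + b = -12
  7a + b = -20
Solving the system yields a = -2, b = -6.
So P(s) = -2s - 6.
The leading coefficient is -2.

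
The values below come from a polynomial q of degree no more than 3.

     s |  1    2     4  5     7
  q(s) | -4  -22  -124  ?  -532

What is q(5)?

The 4 known points determine the degree-3 polynomial uniquely.
Write q(s) = as^3 + bs^2 + cs + d. Substituting each data point gives a linear system:
  a + b + c + d = -4
  8a + 4b + 2c + d = -22
  64a + 16b + 4c + d = -124
  343a + 49b + 7c + d = -532
Solving the system yields a = -1, b = -4, c = 1, d = 0.
So q(s) = -s^3 - 4s^2 + s.
Then q(5) = -220.

-220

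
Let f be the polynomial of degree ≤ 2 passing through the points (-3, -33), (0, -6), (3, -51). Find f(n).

f(n) = -4n^2 - 3n - 6

Using the Lagrange interpolation formula with nodes -3, 0, 3:
  L_0(n) = n(n - 3) / 18
  L_1(n) = (n + 3)(n - 3) / -9
  L_2(n) = (n + 3)n / 18
Then f(n) = -33·L_0(n) - 6·L_1(n) - 51·L_2(n).
Expanding and collecting terms gives f(n) = -4n^2 - 3n - 6.
Check: f(0) = -6. ✓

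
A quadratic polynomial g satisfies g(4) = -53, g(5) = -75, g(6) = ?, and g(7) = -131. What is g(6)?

The 3 known points determine the degree-2 polynomial uniquely.
Write g(x) = ax^2 + bx + c. Substituting each data point gives a linear system:
  16a + 4b + c = -53
  25a + 5b + c = -75
  49a + 7b + c = -131
Solving the system yields a = -2, b = -4, c = -5.
So g(x) = -2x² - 4x - 5.
Then g(6) = -101.

-101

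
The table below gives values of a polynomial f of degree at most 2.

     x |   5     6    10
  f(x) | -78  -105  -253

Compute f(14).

Using the Lagrange interpolation formula with nodes 5, 6, 10:
  L_0(x) = (x - 6)(x - 10) / 5
  L_1(x) = (x - 5)(x - 10) / -4
  L_2(x) = (x - 5)(x - 6) / 20
Then f(x) = -78·L_0(x) - 105·L_1(x) - 253·L_2(x).
Expanding and collecting terms gives f(x) = -2x² - 5x - 3.
Evaluating at x = 14: f(14) = -465.

-465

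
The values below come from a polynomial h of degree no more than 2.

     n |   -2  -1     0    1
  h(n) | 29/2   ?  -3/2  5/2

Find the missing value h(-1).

5/2

On equispaced nodes a degree-2 polynomial has vanishing third forward difference, so
  - h(-2) + 3·h(-1) - 3·h(0) + h(1) = 0.
Substituting the known values and solving for h(-1):
  3·h(-1) = 15/2
  h(-1) = 5/2.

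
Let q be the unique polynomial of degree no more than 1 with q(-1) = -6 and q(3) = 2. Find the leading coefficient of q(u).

Write q(u) = au + b. Substituting each data point gives a linear system:
  -a + b = -6
  3a + b = 2
Solving the system yields a = 2, b = -4.
So q(u) = 2u - 4.
The leading coefficient is 2.

2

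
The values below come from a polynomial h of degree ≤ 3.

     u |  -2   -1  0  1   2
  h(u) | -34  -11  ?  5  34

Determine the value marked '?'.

On equispaced nodes a degree-3 polynomial has vanishing fourth forward difference, so
  h(-2) - 4·h(-1) + 6·h(0) - 4·h(1) + h(2) = 0.
Substituting the known values and solving for h(0):
  6·h(0) = -24
  h(0) = -4.

-4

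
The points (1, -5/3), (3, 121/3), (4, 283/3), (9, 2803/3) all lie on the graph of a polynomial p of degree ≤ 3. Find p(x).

Using the Lagrange interpolation formula with nodes 1, 3, 4, 9:
  L_0(x) = (x - 3)(x - 4)(x - 9) / -48
  L_1(x) = (x - 1)(x - 4)(x - 9) / 12
  L_2(x) = (x - 1)(x - 3)(x - 9) / -15
  L_3(x) = (x - 1)(x - 3)(x - 4) / 240
Then p(x) = -5/3·L_0(x) + 121/3·L_1(x) + 283/3·L_2(x) + 2803/3·L_3(x).
Expanding and collecting terms gives p(x) = x³ + 3x² - 4x - 5/3.
Check: p(9) = 2803/3. ✓

p(x) = x^3 + 3x^2 - 4x - 5/3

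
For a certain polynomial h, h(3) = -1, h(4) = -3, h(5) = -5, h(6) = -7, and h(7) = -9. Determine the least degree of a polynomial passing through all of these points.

1

Forward differences of the values at n = 3, 4, 5, 6, 7:
  h  : -1  -3  -5  -7  -9
  Δ  : -2  -2  -2  -2
  Δ^2: 0  0  0
  Δ^3: 0  0
  Δ^4: 0
The first differences are constant (-2) and nonzero, while all higher differences vanish, so the minimal degree is 1.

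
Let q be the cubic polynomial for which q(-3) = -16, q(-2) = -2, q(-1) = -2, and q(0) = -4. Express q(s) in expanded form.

q(s) = 2s^3 + 5s^2 + s - 4

Write q(s) = as^3 + bs^2 + cs + d. Substituting each data point gives a linear system:
  -27a + 9b - 3c + d = -16
  -8a + 4b - 2c + d = -2
  -a + b - c + d = -2
  d = -4
Solving the system yields a = 2, b = 5, c = 1, d = -4.
So q(s) = 2s³ + 5s² + s - 4.
Check: q(-3) = -16. ✓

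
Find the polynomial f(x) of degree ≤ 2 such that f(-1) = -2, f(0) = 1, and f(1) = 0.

Write f(x) = ax^2 + bx + c. Substituting each data point gives a linear system:
  a - b + c = -2
  c = 1
  a + b + c = 0
Solving the system yields a = -2, b = 1, c = 1.
So f(x) = -2x^2 + x + 1.
Check: f(-1) = -2. ✓

f(x) = -2x^2 + x + 1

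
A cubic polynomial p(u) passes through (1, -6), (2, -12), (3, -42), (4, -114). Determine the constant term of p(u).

Write p(u) = au^3 + bu^2 + cu + d. Substituting each data point gives a linear system:
  a + b + c + d = -6
  8a + 4b + 2c + d = -12
  27a + 9b + 3c + d = -42
  64a + 16b + 4c + d = -114
Solving the system yields a = -3, b = 6, c = -3, d = -6.
So p(u) = -3u^3 + 6u^2 - 3u - 6.
The constant term is -6.

-6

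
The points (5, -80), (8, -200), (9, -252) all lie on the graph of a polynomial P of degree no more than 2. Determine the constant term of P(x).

0

Write P(x) = ax^2 + bx + c. Substituting each data point gives a linear system:
  25a + 5b + c = -80
  64a + 8b + c = -200
  81a + 9b + c = -252
Solving the system yields a = -3, b = -1, c = 0.
So P(x) = -3x^2 - x.
The constant term is 0.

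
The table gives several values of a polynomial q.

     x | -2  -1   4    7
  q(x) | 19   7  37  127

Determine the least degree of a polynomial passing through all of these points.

2

Divided differences on the nodes -2, -1, 4, 7:
  order 0: 19  7  37  127
  order 1: -12  6  30
  order 2: 3  3
  order 3: 0
The order-2 divided differences are all 3 (nonzero) and every higher order vanishes, so the data lies on a polynomial of degree exactly 2.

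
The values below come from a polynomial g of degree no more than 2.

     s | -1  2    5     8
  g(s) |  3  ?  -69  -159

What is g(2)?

-15

The 3 known points determine the degree-2 polynomial uniquely.
Write g(s) = as^2 + bs + c. Substituting each data point gives a linear system:
  a - b + c = 3
  25a + 5b + c = -69
  64a + 8b + c = -159
Solving the system yields a = -2, b = -4, c = 1.
So g(s) = -2s^2 - 4s + 1.
Then g(2) = -15.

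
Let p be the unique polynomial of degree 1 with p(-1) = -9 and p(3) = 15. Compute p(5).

Using the Lagrange interpolation formula with nodes -1, 3:
  L_0(t) = (t - 3) / -4
  L_1(t) = (t + 1) / 4
Then p(t) = -9·L_0(t) + 15·L_1(t).
Expanding and collecting terms gives p(t) = 6t - 3.
Evaluating at t = 5: p(5) = 27.

27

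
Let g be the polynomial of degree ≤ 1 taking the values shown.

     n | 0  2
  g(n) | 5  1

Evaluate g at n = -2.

9

Using the Lagrange interpolation formula with nodes 0, 2:
  L_0(n) = (n - 2) / -2
  L_1(n) = n / 2
Then g(n) = 5·L_0(n) + 1·L_1(n).
Expanding and collecting terms gives g(n) = -2n + 5.
Evaluating at n = -2: g(-2) = 9.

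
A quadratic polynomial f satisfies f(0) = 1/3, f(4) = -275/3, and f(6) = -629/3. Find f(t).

f(t) = -6t^2 + t + 1/3

Write f(t) = at^2 + bt + c. Substituting each data point gives a linear system:
  c = 1/3
  16a + 4b + c = -275/3
  36a + 6b + c = -629/3
Solving the system yields a = -6, b = 1, c = 1/3.
So f(t) = -6t² + t + 1/3.
Check: f(0) = 1/3. ✓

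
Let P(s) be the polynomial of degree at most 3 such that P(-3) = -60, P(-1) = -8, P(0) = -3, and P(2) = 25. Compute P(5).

292

Using the Lagrange interpolation formula with nodes -3, -1, 0, 2:
  L_0(s) = (s + 1)s(s - 2) / -30
  L_1(s) = (s + 3)s(s - 2) / 6
  L_2(s) = (s + 3)(s + 1)(s - 2) / -6
  L_3(s) = (s + 3)(s + 1)s / 30
Then P(s) = -60·L_0(s) - 8·L_1(s) - 3·L_2(s) + 25·L_3(s).
Expanding and collecting terms gives P(s) = 2s³ + s² + 4s - 3.
Evaluating at s = 5: P(5) = 292.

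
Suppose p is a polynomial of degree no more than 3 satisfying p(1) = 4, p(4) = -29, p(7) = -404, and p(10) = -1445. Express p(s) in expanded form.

Using the Lagrange interpolation formula with nodes 1, 4, 7, 10:
  L_0(s) = (s - 4)(s - 7)(s - 10) / -162
  L_1(s) = (s - 1)(s - 7)(s - 10) / 54
  L_2(s) = (s - 1)(s - 4)(s - 10) / -54
  L_3(s) = (s - 1)(s - 4)(s - 7) / 162
Then p(s) = 4·L_0(s) - 29·L_1(s) - 404·L_2(s) - 1445·L_3(s).
Expanding and collecting terms gives p(s) = -2s^3 + 5s^2 + 6s - 5.
Check: p(10) = -1445. ✓

p(s) = -2s^3 + 5s^2 + 6s - 5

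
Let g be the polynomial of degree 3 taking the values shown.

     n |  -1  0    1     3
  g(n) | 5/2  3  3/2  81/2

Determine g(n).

g(n) = 2n^3 - n^2 - (5/2)n + 3

Using the Lagrange interpolation formula with nodes -1, 0, 1, 3:
  L_0(n) = n(n - 1)(n - 3) / -8
  L_1(n) = (n + 1)(n - 1)(n - 3) / 3
  L_2(n) = (n + 1)n(n - 3) / -4
  L_3(n) = (n + 1)n(n - 1) / 24
Then g(n) = 5/2·L_0(n) + 3·L_1(n) + 3/2·L_2(n) + 81/2·L_3(n).
Expanding and collecting terms gives g(n) = 2n³ - n² - (5/2)n + 3.
Check: g(-1) = 5/2. ✓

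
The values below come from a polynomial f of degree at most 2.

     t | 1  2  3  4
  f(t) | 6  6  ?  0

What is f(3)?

4

The 3 known points determine the degree-2 polynomial uniquely.
Write f(t) = at^2 + bt + c. Substituting each data point gives a linear system:
  a + b + c = 6
  4a + 2b + c = 6
  16a + 4b + c = 0
Solving the system yields a = -1, b = 3, c = 4.
So f(t) = -t^2 + 3t + 4.
Then f(3) = 4.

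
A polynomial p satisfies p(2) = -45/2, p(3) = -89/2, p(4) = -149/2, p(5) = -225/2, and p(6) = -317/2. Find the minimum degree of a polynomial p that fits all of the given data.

Forward differences of the values at t = 2, 3, 4, 5, 6:
  p  : -45/2  -89/2  -149/2  -225/2  -317/2
  Δ  : -22  -30  -38  -46
  Δ^2: -8  -8  -8
  Δ^3: 0  0
  Δ^4: 0
The second differences are constant (-8) and nonzero, while all higher differences vanish, so the minimal degree is 2.

2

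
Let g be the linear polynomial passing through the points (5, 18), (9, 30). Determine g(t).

Write g(t) = at + b. Substituting each data point gives a linear system:
  5a + b = 18
  9a + b = 30
Solving the system yields a = 3, b = 3.
So g(t) = 3t + 3.
Check: g(5) = 18. ✓

g(t) = 3t + 3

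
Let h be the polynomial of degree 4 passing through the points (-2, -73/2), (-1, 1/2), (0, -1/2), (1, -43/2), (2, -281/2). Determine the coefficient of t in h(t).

-6

Write h(t) = at^4 + bt^3 + ct^2 + dt + e. Substituting each data point gives a linear system:
  16a - 8b + 4c - 2d + e = -73/2
  a - b + c - d + e = 1/2
  e = -1/2
  a + b + c + d + e = -43/2
  16a + 8b + 4c + 2d + e = -281/2
Solving the system yields a = -4, b = -5, c = -6, d = -6, e = -1/2.
So h(t) = -4t^4 - 5t^3 - 6t^2 - 6t - 1/2.
The coefficient of t is -6.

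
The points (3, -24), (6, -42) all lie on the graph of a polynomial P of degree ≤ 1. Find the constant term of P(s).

-6

Write P(s) = as + b. Substituting each data point gives a linear system:
  3a + b = -24
  6a + b = -42
Solving the system yields a = -6, b = -6.
So P(s) = -6s - 6.
The constant term is -6.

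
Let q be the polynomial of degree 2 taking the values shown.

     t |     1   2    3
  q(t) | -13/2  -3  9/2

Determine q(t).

Using the Lagrange interpolation formula with nodes 1, 2, 3:
  L_0(t) = (t - 2)(t - 3) / 2
  L_1(t) = (t - 1)(t - 3) / -1
  L_2(t) = (t - 1)(t - 2) / 2
Then q(t) = -13/2·L_0(t) - 3·L_1(t) + 9/2·L_2(t).
Expanding and collecting terms gives q(t) = 2t^2 - (5/2)t - 6.
Check: q(2) = -3. ✓

q(t) = 2t^2 - (5/2)t - 6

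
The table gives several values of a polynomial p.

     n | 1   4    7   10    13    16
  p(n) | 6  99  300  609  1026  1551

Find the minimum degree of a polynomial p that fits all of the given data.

Forward differences of the values at n = 1, 4, 7, 10, 13, 16:
  p  : 6  99  300  609  1026  1551
  Δ  : 93  201  309  417  525
  Δ^2: 108  108  108  108
  Δ^3: 0  0  0
  Δ^4: 0  0
  Δ^5: 0
The second differences are constant (108) and nonzero, while all higher differences vanish, so the minimal degree is 2.

2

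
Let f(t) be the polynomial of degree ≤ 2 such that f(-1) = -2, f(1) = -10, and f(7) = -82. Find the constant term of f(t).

Write f(t) = at^2 + bt + c. Substituting each data point gives a linear system:
  a - b + c = -2
  a + b + c = -10
  49a + 7b + c = -82
Solving the system yields a = -1, b = -4, c = -5.
So f(t) = -t² - 4t - 5.
The constant term is -5.

-5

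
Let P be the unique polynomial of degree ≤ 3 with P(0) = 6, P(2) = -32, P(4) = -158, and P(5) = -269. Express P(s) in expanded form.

P(s) = -s^3 - 5s^2 - 5s + 6

Using the Lagrange interpolation formula with nodes 0, 2, 4, 5:
  L_0(s) = (s - 2)(s - 4)(s - 5) / -40
  L_1(s) = s(s - 4)(s - 5) / 12
  L_2(s) = s(s - 2)(s - 5) / -8
  L_3(s) = s(s - 2)(s - 4) / 15
Then P(s) = 6·L_0(s) - 32·L_1(s) - 158·L_2(s) - 269·L_3(s).
Expanding and collecting terms gives P(s) = -s³ - 5s² - 5s + 6.
Check: P(0) = 6. ✓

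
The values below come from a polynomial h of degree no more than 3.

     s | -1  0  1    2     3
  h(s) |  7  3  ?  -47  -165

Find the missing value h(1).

The 4 known points determine the degree-3 polynomial uniquely.
Write h(s) = as^3 + bs^2 + cs + d. Substituting each data point gives a linear system:
  -a + b - c + d = 7
  d = 3
  8a + 4b + 2c + d = -47
  27a + 9b + 3c + d = -165
Solving the system yields a = -6, b = -1, c = 1, d = 3.
So h(s) = -6s^3 - s^2 + s + 3.
Then h(1) = -3.

-3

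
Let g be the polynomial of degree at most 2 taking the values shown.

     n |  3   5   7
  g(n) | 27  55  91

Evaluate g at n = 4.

Write g(n) = an^2 + bn + c. Substituting each data point gives a linear system:
  9a + 3b + c = 27
  25a + 5b + c = 55
  49a + 7b + c = 91
Solving the system yields a = 1, b = 6, c = 0.
So g(n) = n² + 6n.
Then g(4) = 40.

40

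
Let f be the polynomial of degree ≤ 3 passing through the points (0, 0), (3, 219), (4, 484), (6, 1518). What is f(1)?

13

Write f(t) = at^3 + bt^2 + ct + d. Substituting each data point gives a linear system:
  d = 0
  27a + 9b + 3c + d = 219
  64a + 16b + 4c + d = 484
  216a + 36b + 6c + d = 1518
Solving the system yields a = 6, b = 6, c = 1, d = 0.
So f(t) = 6t³ + 6t² + t.
Then f(1) = 13.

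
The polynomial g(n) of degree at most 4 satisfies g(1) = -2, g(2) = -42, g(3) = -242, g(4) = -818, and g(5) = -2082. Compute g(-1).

-18

Write g(n) = an^4 + bn^3 + cn^2 + dn + e. Substituting each data point gives a linear system:
  a + b + c + d + e = -2
  16a + 8b + 4c + 2d + e = -42
  81a + 27b + 9c + 3d + e = -242
  256a + 64b + 16c + 4d + e = -818
  625a + 125b + 25c + 5d + e = -2082
Solving the system yields a = -4, b = 4, c = -4, d = 4, e = -2.
So g(n) = -4n⁴ + 4n³ - 4n² + 4n - 2.
Then g(-1) = -18.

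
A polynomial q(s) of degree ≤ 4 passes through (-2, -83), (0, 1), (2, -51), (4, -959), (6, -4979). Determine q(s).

Using the Lagrange interpolation formula with nodes -2, 0, 2, 4, 6:
  L_0(s) = s(s - 2)(s - 4)(s - 6) / 384
  L_1(s) = (s + 2)(s - 2)(s - 4)(s - 6) / -96
  L_2(s) = (s + 2)s(s - 4)(s - 6) / 64
  L_3(s) = (s + 2)s(s - 2)(s - 6) / -96
  L_4(s) = (s + 2)s(s - 2)(s - 4) / 384
Then q(s) = -83·L_0(s) + 1·L_1(s) - 51·L_2(s) - 959·L_3(s) - 4979·L_4(s).
Expanding and collecting terms gives q(s) = -4s⁴ + s³ - s² + 4s + 1.
Check: q(2) = -51. ✓

q(s) = -4s^4 + s^3 - s^2 + 4s + 1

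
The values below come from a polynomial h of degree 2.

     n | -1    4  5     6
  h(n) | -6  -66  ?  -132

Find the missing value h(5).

The 3 known points determine the degree-2 polynomial uniquely.
Write h(n) = an^2 + bn + c. Substituting each data point gives a linear system:
  a - b + c = -6
  16a + 4b + c = -66
  36a + 6b + c = -132
Solving the system yields a = -3, b = -3, c = -6.
So h(n) = -3n^2 - 3n - 6.
Then h(5) = -96.

-96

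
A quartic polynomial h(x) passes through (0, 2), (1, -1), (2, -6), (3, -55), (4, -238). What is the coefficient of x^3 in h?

5

Write h(x) = ax^4 + bx^3 + cx^2 + dx + e. Substituting each data point gives a linear system:
  e = 2
  a + b + c + d + e = -1
  16a + 8b + 4c + 2d + e = -6
  81a + 27b + 9c + 3d + e = -55
  256a + 64b + 16c + 4d + e = -238
Solving the system yields a = -2, b = 5, c = -2, d = -4, e = 2.
So h(x) = -2x^4 + 5x^3 - 2x^2 - 4x + 2.
The coefficient of x^3 is 5.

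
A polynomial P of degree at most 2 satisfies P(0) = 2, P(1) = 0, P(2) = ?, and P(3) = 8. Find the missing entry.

The 3 known points determine the degree-2 polynomial uniquely.
Write P(u) = au^2 + bu + c. Substituting each data point gives a linear system:
  c = 2
  a + b + c = 0
  9a + 3b + c = 8
Solving the system yields a = 2, b = -4, c = 2.
So P(u) = 2u² - 4u + 2.
Then P(2) = 2.

2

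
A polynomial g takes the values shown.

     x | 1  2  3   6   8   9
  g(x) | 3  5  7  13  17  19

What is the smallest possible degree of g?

1

Divided differences on the nodes 1, 2, 3, 6, 8, 9:
  order 0: 3  5  7  13  17  19
  order 1: 2  2  2  2  2
  order 2: 0  0  0  0
  order 3: 0  0  0
  order 4: 0  0
  order 5: 0
The order-1 divided differences are all 2 (nonzero) and every higher order vanishes, so the data lies on a polynomial of degree exactly 1.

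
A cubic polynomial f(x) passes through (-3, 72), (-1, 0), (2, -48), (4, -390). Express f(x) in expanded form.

Write f(x) = ax^3 + bx^2 + cx + d. Substituting each data point gives a linear system:
  -27a + 9b - 3c + d = 72
  -a + b - c + d = 0
  8a + 4b + 2c + d = -48
  64a + 16b + 4c + d = -390
Solving the system yields a = -5, b = -6, c = 5, d = 6.
So f(x) = -5x³ - 6x² + 5x + 6.
Check: f(4) = -390. ✓

f(x) = -5x^3 - 6x^2 + 5x + 6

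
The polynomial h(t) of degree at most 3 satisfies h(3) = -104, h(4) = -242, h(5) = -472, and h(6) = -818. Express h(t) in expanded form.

Using the Lagrange interpolation formula with nodes 3, 4, 5, 6:
  L_0(t) = (t - 4)(t - 5)(t - 6) / -6
  L_1(t) = (t - 3)(t - 5)(t - 6) / 2
  L_2(t) = (t - 3)(t - 4)(t - 6) / -2
  L_3(t) = (t - 3)(t - 4)(t - 5) / 6
Then h(t) = -104·L_0(t) - 242·L_1(t) - 472·L_2(t) - 818·L_3(t).
Expanding and collecting terms gives h(t) = -4t^3 + 2t^2 - 4t - 2.
Check: h(5) = -472. ✓

h(t) = -4t^3 + 2t^2 - 4t - 2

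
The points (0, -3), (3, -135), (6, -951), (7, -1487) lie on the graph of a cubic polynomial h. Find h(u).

Write h(u) = au^3 + bu^2 + cu + d. Substituting each data point gives a linear system:
  d = -3
  27a + 9b + 3c + d = -135
  216a + 36b + 6c + d = -951
  343a + 49b + 7c + d = -1487
Solving the system yields a = -4, b = -2, c = -2, d = -3.
So h(u) = -4u³ - 2u² - 2u - 3.
Check: h(6) = -951. ✓

h(u) = -4u^3 - 2u^2 - 2u - 3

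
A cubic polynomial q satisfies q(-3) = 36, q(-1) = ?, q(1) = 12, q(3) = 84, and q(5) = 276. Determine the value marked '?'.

12

On equispaced nodes a degree-3 polynomial has vanishing fourth forward difference, so
  q(-3) - 4·q(-1) + 6·q(1) - 4·q(3) + q(5) = 0.
Substituting the known values and solving for q(-1):
  -4·q(-1) = -48
  q(-1) = 12.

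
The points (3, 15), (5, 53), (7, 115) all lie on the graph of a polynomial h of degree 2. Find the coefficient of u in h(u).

Write h(u) = au^2 + bu + c. Substituting each data point gives a linear system:
  9a + 3b + c = 15
  25a + 5b + c = 53
  49a + 7b + c = 115
Solving the system yields a = 3, b = -5, c = 3.
So h(u) = 3u^2 - 5u + 3.
The coefficient of u is -5.

-5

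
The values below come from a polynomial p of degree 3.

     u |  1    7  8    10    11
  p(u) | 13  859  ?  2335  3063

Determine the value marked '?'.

The 4 known points determine the degree-3 polynomial uniquely.
Write p(u) = au^3 + bu^2 + cu + d. Substituting each data point gives a linear system:
  a + b + c + d = 13
  343a + 49b + 7c + d = 859
  1000a + 100b + 10c + d = 2335
  1331a + 121b + 11c + d = 3063
Solving the system yields a = 2, b = 3, c = 3, d = 5.
So p(u) = 2u^3 + 3u^2 + 3u + 5.
Then p(8) = 1245.

1245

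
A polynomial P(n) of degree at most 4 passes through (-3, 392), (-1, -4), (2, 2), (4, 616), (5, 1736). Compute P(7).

7612

Using the Lagrange interpolation formula with nodes -3, -1, 2, 4, 5:
  L_0(n) = (n + 1)(n - 2)(n - 4)(n - 5) / 560
  L_1(n) = (n + 3)(n - 2)(n - 4)(n - 5) / -180
  L_2(n) = (n + 3)(n + 1)(n - 4)(n - 5) / 90
  L_3(n) = (n + 3)(n + 1)(n - 2)(n - 5) / -70
  L_4(n) = (n + 3)(n + 1)(n - 2)(n - 4) / 144
Then P(n) = 392·L_0(n) - 4·L_1(n) + 2·L_2(n) + 616·L_3(n) + 1736·L_4(n).
Expanding and collecting terms gives P(n) = 4n⁴ - 5n³ - 6n² + 3n - 4.
Evaluating at n = 7: P(7) = 7612.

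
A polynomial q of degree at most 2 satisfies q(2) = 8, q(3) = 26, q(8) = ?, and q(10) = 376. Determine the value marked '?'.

236

The 3 known points determine the degree-2 polynomial uniquely.
Write q(s) = as^2 + bs + c. Substituting each data point gives a linear system:
  4a + 2b + c = 8
  9a + 3b + c = 26
  100a + 10b + c = 376
Solving the system yields a = 4, b = -2, c = -4.
So q(s) = 4s² - 2s - 4.
Then q(8) = 236.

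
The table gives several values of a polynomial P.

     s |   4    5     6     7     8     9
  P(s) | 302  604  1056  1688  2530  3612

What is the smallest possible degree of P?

3

Forward differences of the values at s = 4, 5, 6, 7, 8, 9:
  P  : 302  604  1056  1688  2530  3612
  Δ  : 302  452  632  842  1082
  Δ^2: 150  180  210  240
  Δ^3: 30  30  30
  Δ^4: 0  0
  Δ^5: 0
The third differences are constant (30) and nonzero, while all higher differences vanish, so the minimal degree is 3.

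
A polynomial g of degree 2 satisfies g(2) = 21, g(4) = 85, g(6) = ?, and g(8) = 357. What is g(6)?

197

On equispaced nodes a degree-2 polynomial has vanishing third forward difference, so
  - g(2) + 3·g(4) - 3·g(6) + g(8) = 0.
Substituting the known values and solving for g(6):
  -3·g(6) = -591
  g(6) = 197.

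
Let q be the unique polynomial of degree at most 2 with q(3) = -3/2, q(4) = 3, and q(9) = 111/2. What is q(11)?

181/2

Using the Lagrange interpolation formula with nodes 3, 4, 9:
  L_0(u) = (u - 4)(u - 9) / 6
  L_1(u) = (u - 3)(u - 9) / -5
  L_2(u) = (u - 3)(u - 4) / 30
Then q(u) = -3/2·L_0(u) + 3·L_1(u) + 111/2·L_2(u).
Expanding and collecting terms gives q(u) = u^2 - (5/2)u - 3.
Evaluating at u = 11: q(11) = 181/2.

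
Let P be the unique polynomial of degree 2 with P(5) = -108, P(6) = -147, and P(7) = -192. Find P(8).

-243

Write P(t) = at^2 + bt + c. Substituting each data point gives a linear system:
  25a + 5b + c = -108
  36a + 6b + c = -147
  49a + 7b + c = -192
Solving the system yields a = -3, b = -6, c = -3.
So P(t) = -3t^2 - 6t - 3.
Then P(8) = -243.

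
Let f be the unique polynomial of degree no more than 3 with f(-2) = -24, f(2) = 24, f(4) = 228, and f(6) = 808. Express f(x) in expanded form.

Write f(x) = ax^3 + bx^2 + cx + d. Substituting each data point gives a linear system:
  -8a + 4b - 2c + d = -24
  8a + 4b + 2c + d = 24
  64a + 16b + 4c + d = 228
  216a + 36b + 6c + d = 808
Solving the system yields a = 4, b = -1, c = -4, d = 4.
So f(x) = 4x³ - x² - 4x + 4.
Check: f(4) = 228. ✓

f(x) = 4x^3 - x^2 - 4x + 4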